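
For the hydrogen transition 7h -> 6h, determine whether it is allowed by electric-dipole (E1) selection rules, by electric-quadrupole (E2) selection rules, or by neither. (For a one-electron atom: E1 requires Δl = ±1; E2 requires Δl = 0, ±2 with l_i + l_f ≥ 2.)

E2

Δl = 5 − 5 = +0; l_i + l_f = 10.
E1 (Δl = ±1): not satisfied.
E2 (Δl = 0,±2, l_i+l_f ≥ 2): satisfied.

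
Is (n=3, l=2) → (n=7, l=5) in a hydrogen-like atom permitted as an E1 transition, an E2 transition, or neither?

Δl = 5 − 2 = +3; l_i + l_f = 7.
E1 (Δl = ±1): not satisfied.
E2 (Δl = 0,±2, l_i+l_f ≥ 2): not satisfied.

neither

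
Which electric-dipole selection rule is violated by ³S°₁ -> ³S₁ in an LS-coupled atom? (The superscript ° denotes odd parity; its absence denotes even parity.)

the L=0 ↔ L=0 exclusion

Initial level: S=1, L=0, J=1, parity odd. Final level: S=1, L=0, J=1, parity even.
ΔJ = 0, ±1 (not J=0↔0): J: 1 → 1, ΔJ = +0 — ✓.
ΔS = 0: S: 1 → 1 — ✓.
ΔL = 0, ±1 (not L=0↔0): L: 0 → 0, ΔL = +0 — ✗.
Parity must change: odd → even — ✓.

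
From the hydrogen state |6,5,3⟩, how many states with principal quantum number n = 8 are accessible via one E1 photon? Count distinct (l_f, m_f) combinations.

6

E1 requires Δl = ±1, so l_f ∈ {4, 6}; with 0 ≤ l_f ≤ n_f−1 = 7, the allowed l_f values are {4, 6}.
For l_f = 4: m_f ∈ {m_i−1, m_i, m_i+1} ∩ [−4, 4] = {2, 3, 4} → 3 states.
For l_f = 6: m_f ∈ {m_i−1, m_i, m_i+1} ∩ [−6, 6] = {2, 3, 4} → 3 states.
Total: 6.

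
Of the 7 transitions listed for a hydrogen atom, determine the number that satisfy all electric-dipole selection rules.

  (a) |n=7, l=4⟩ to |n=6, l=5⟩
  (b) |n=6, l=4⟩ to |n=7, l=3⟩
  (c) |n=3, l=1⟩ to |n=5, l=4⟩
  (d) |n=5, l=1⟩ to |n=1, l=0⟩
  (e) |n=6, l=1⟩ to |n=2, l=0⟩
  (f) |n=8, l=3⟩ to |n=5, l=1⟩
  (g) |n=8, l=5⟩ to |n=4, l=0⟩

4

(a) allowed
(b) allowed
(c) forbidden — Δl = +3 (E1 requires Δl = ±1)
(d) allowed
(e) allowed
(f) forbidden — Δl = -2 (E1 requires Δl = ±1)
(g) forbidden — Δl = -5 (E1 requires Δl = ±1)
Total allowed: 4 of 7.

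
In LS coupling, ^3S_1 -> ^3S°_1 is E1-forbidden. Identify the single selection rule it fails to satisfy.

the L=0 ↔ L=0 exclusion

Parity must change: even → odd — ok.
ΔS = 0: S: 1 → 1 — ok.
ΔL = 0, ±1 (not L=0↔0): L: 0 → 0, ΔL = +0 — fails.
ΔJ = 0, ±1 (not J=0↔0): J: 1 → 1, ΔJ = +0 — ok.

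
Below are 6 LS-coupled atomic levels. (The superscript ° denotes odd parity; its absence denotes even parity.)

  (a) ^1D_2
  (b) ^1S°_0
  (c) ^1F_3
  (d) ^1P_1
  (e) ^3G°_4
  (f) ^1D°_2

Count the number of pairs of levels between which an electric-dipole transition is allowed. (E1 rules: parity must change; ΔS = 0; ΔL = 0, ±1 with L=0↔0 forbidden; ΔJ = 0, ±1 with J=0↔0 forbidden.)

4

(a)–(b): forbidden (ΔL, ΔJ).
(a)–(c): forbidden (parity).
(a)–(d): forbidden (parity).
(a)–(e): forbidden (ΔS, ΔL, ΔJ).
(a)–(f): allowed.
(b)–(c): forbidden (ΔL, ΔJ).
(b)–(d): allowed.
(b)–(e): forbidden (parity, ΔS, ΔL, ΔJ).
(b)–(f): forbidden (parity, ΔL, ΔJ).
(c)–(d): forbidden (parity, ΔL, ΔJ).
(c)–(e): forbidden (ΔS).
(c)–(f): allowed.
(d)–(e): forbidden (ΔS, ΔL, ΔJ).
(d)–(f): allowed.
(e)–(f): forbidden (parity, ΔS, ΔL, ΔJ).
Allowed pairs: 4 of 15.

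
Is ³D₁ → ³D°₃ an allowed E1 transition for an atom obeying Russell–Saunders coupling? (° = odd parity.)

Initial level: S=1, L=2, J=1, parity even. Final level: S=1, L=2, J=3, parity odd.
Parity must change: even → odd — satisfied.
ΔS = 0: S: 1 → 1 — satisfied.
ΔL = 0, ±1 (not L=0↔0): L: 2 → 2, ΔL = +0 — satisfied.
ΔJ = 0, ±1 (not J=0↔0): J: 1 → 3, ΔJ = +2 — violated.
Rule(s) violated: ΔJ.

forbidden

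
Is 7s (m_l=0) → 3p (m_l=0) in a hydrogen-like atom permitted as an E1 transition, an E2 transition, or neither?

Δl = 1 − 0 = +1; l_i + l_f = 1.
Δm_l = +0.
E1 (Δl = ±1, |Δm_l| ≤ 1): satisfied.
E2 (Δl = 0,±2, l_i+l_f ≥ 2, |Δm_l| ≤ 2): not satisfied.

E1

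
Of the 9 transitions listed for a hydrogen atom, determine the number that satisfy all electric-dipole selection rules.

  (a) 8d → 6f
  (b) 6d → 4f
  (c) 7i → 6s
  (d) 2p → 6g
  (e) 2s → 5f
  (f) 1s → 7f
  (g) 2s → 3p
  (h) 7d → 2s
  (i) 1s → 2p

(a) allowed
(b) allowed
(c) forbidden — Δl = -6 (E1 requires Δl = ±1)
(d) forbidden — Δl = +3 (E1 requires Δl = ±1)
(e) forbidden — Δl = +3 (E1 requires Δl = ±1)
(f) forbidden — Δl = +3 (E1 requires Δl = ±1)
(g) allowed
(h) forbidden — Δl = -2 (E1 requires Δl = ±1)
(i) allowed
Total allowed: 4 of 9.

4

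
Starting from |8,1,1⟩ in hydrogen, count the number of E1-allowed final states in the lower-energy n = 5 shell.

E1 requires Δl = ±1, so l_f ∈ {0, 2}; with 0 ≤ l_f ≤ n_f−1 = 4, the allowed l_f values are {0, 2}.
For l_f = 0: m_f ∈ {m_i−1, m_i, m_i+1} ∩ [−0, 0] = {0} → 1 state.
For l_f = 2: m_f ∈ {m_i−1, m_i, m_i+1} ∩ [−2, 2] = {0, 1, 2} → 3 states.
Total: 4.

4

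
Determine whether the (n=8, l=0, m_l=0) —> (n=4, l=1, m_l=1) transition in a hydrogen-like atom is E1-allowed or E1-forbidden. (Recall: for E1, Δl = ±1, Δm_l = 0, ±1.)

allowed

Initial l = 0, final l = 1, so Δl = +1. E1 requires Δl = ±1: ✓.
Δm_l = 1 − (0) = +1. E1 requires Δm_l = 0, ±1: ✓.
All E1 selection rules are satisfied.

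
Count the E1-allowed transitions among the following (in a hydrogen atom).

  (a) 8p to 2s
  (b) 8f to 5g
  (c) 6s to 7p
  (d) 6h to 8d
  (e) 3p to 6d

(a) allowed
(b) allowed
(c) allowed
(d) forbidden — Δl = -3 (E1 requires Δl = ±1)
(e) allowed
Total allowed: 4 of 5.

4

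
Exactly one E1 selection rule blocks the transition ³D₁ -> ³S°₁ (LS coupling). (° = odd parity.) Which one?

the ΔL = 0, ±1 rule

ΔS = 0: S: 1 → 1 — satisfied.
Parity must change: even → odd — satisfied.
ΔJ = 0, ±1 (not J=0↔0): J: 1 → 1, ΔJ = +0 — satisfied.
ΔL = 0, ±1 (not L=0↔0): L: 2 → 0, ΔL = -2 — violated.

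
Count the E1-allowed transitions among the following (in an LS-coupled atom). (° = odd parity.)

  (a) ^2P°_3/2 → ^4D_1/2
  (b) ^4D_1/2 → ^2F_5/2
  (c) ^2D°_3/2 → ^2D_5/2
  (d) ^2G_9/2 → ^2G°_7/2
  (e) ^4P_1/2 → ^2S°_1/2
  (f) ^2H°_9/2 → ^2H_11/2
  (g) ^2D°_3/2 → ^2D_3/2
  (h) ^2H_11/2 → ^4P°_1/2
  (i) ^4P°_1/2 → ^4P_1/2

5

(a) forbidden (ΔS fails)
(b) forbidden (parity, ΔS, ΔJ fail)
(c) allowed
(d) allowed
(e) forbidden (ΔS fails)
(f) allowed
(g) allowed
(h) forbidden (ΔS, ΔL, ΔJ fail)
(i) allowed
Total allowed: 5 of 9.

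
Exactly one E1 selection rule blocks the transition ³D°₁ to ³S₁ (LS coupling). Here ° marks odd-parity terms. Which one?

the ΔL = 0, ±1 rule

Initial level: S=1, L=2, J=1, parity odd. Final level: S=1, L=0, J=1, parity even.
Parity must change: odd → even — satisfied.
ΔS = 0: S: 1 → 1 — satisfied.
ΔL = 0, ±1 (not L=0↔0): L: 2 → 0, ΔL = -2 — violated.
ΔJ = 0, ±1 (not J=0↔0): J: 1 → 1, ΔJ = +0 — satisfied.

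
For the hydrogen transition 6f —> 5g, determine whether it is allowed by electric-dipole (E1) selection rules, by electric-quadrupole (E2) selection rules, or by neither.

Δl = 4 − 3 = +1; l_i + l_f = 7.
E1 (Δl = ±1): satisfied.
E2 (Δl = 0,±2, l_i+l_f ≥ 2): not satisfied.

E1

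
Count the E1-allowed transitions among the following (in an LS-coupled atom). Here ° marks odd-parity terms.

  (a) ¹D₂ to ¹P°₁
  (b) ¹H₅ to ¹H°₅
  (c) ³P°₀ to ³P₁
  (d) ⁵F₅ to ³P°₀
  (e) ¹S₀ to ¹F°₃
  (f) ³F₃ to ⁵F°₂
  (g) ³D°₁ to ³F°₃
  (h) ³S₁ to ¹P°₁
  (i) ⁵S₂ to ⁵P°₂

(a) allowed
(b) allowed
(c) allowed
(d) forbidden (ΔS, ΔL, ΔJ fail)
(e) forbidden (ΔL, ΔJ fail)
(f) forbidden (ΔS fails)
(g) forbidden (parity, ΔJ fail)
(h) forbidden (ΔS fails)
(i) allowed
Total allowed: 4 of 9.

4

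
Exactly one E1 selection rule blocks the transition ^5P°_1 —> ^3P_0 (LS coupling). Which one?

the ΔS = 0 rule

ΔL = 0, ±1 (not L=0↔0): L: 1 → 1, ΔL = +0 — ✓.
ΔS = 0: S: 2 → 1 — ✗.
ΔJ = 0, ±1 (not J=0↔0): J: 1 → 0, ΔJ = -1 — ✓.
Parity must change: odd → even — ✓.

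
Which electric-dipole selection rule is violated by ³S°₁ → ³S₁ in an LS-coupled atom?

Reading off the term symbols: S 1→1, L 0→0, J 1→1, parity odd→even.
Parity must change: odd → even — satisfied.
ΔS = 0: S: 1 → 1 — satisfied.
ΔL = 0, ±1 (not L=0↔0): L: 0 → 0, ΔL = +0 — violated.
ΔJ = 0, ±1 (not J=0↔0): J: 1 → 1, ΔJ = +0 — satisfied.

the L=0 ↔ L=0 exclusion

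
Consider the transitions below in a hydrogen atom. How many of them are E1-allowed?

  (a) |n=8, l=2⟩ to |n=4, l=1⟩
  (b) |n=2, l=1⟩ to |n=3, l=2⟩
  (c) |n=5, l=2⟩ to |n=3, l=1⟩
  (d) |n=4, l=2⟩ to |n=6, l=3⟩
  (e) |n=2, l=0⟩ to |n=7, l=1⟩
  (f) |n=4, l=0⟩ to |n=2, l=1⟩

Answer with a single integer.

(a) allowed
(b) allowed
(c) allowed
(d) allowed
(e) allowed
(f) allowed
Total allowed: 6 of 6.

6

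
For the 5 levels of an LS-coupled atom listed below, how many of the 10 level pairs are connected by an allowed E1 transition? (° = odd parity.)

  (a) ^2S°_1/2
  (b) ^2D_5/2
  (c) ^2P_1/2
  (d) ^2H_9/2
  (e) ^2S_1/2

(a)–(b): forbidden (ΔL, ΔJ).
(a)–(c): allowed.
(a)–(d): forbidden (ΔL, ΔJ).
(a)–(e): forbidden (ΔL).
(b)–(c): forbidden (parity, ΔJ).
(b)–(d): forbidden (parity, ΔL, ΔJ).
(b)–(e): forbidden (parity, ΔL, ΔJ).
(c)–(d): forbidden (parity, ΔL, ΔJ).
(c)–(e): forbidden (parity).
(d)–(e): forbidden (parity, ΔL, ΔJ).
Allowed pairs: 1 of 10.

1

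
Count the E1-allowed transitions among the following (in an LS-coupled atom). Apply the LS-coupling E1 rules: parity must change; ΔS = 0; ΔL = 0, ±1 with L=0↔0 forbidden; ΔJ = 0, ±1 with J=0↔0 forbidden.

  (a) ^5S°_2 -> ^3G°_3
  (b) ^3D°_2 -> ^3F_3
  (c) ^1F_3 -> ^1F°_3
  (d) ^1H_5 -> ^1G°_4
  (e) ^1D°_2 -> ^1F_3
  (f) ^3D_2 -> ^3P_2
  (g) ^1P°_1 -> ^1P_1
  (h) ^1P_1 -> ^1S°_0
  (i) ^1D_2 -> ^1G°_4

6

(a) forbidden (parity, ΔS, ΔL fail)
(b) allowed
(c) allowed
(d) allowed
(e) allowed
(f) forbidden (parity fails)
(g) allowed
(h) allowed
(i) forbidden (ΔL, ΔJ fail)
Total allowed: 6 of 9.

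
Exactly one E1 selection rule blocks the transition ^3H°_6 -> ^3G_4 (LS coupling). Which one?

Initial level: S=1, L=5, J=6, parity odd. Final level: S=1, L=4, J=4, parity even.
Parity must change: odd → even — ok.
ΔL = 0, ±1 (not L=0↔0): L: 5 → 4, ΔL = -1 — ok.
ΔJ = 0, ±1 (not J=0↔0): J: 6 → 4, ΔJ = -2 — fails.
ΔS = 0: S: 1 → 1 — ok.

the ΔJ = 0, ±1 rule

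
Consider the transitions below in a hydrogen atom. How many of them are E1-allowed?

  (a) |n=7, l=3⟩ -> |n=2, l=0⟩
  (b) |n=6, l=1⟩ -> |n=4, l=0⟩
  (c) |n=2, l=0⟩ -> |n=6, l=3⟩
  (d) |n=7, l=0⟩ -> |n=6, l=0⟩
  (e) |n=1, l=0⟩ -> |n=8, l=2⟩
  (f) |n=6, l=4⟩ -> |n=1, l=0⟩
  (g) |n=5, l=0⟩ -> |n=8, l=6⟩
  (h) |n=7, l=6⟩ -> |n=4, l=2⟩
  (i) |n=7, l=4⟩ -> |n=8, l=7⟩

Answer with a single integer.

(a) forbidden — Δl = -3 (E1 requires Δl = ±1)
(b) allowed
(c) forbidden — Δl = +3 (E1 requires Δl = ±1)
(d) forbidden — Δl = +0 (E1 requires Δl = ±1)
(e) forbidden — Δl = +2 (E1 requires Δl = ±1)
(f) forbidden — Δl = -4 (E1 requires Δl = ±1)
(g) forbidden — Δl = +6 (E1 requires Δl = ±1)
(h) forbidden — Δl = -4 (E1 requires Δl = ±1)
(i) forbidden — Δl = +3 (E1 requires Δl = ±1)
Total allowed: 1 of 9.

1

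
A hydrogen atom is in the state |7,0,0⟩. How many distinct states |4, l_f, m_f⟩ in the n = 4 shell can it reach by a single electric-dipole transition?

E1 requires Δl = ±1, so l_f ∈ {-1, 1}; with 0 ≤ l_f ≤ n_f−1 = 3, the allowed l_f values are {1}.
For l_f = 1: m_f ∈ {m_i−1, m_i, m_i+1} ∩ [−1, 1] = {-1, 0, 1} → 3 states.
Total: 3.

3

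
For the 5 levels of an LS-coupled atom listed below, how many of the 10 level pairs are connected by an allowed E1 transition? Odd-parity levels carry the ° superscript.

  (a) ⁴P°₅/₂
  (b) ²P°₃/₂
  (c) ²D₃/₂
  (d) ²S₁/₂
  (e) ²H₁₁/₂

(a)–(b): forbidden (parity, ΔS).
(a)–(c): forbidden (ΔS).
(a)–(d): forbidden (ΔS, ΔJ).
(a)–(e): forbidden (ΔS, ΔL, ΔJ).
(b)–(c): allowed.
(b)–(d): allowed.
(b)–(e): forbidden (ΔL, ΔJ).
(c)–(d): forbidden (parity, ΔL).
(c)–(e): forbidden (parity, ΔL, ΔJ).
(d)–(e): forbidden (parity, ΔL, ΔJ).
Allowed pairs: 2 of 10.

2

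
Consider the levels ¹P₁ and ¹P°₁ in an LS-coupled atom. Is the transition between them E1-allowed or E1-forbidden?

Initial level: S=0, L=1, J=1, parity even. Final level: S=0, L=1, J=1, parity odd.
Parity must change: even → odd — passes.
ΔS = 0: S: 0 → 0 — passes.
ΔL = 0, ±1 (not L=0↔0): L: 1 → 1, ΔL = +0 — passes.
ΔJ = 0, ±1 (not J=0↔0): J: 1 → 1, ΔJ = +0 — passes.
All four E1 rules are satisfied.

allowed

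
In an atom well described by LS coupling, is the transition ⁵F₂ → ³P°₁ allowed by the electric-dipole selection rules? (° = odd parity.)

forbidden

Initial level: S=2, L=3, J=2, parity even. Final level: S=1, L=1, J=1, parity odd.
Parity must change: even → odd — passes.
ΔS = 0: S: 2 → 1 — fails.
ΔL = 0, ±1 (not L=0↔0): L: 3 → 1, ΔL = -2 — fails.
ΔJ = 0, ±1 (not J=0↔0): J: 2 → 1, ΔJ = -1 — passes.
Rule(s) violated: ΔS, ΔL.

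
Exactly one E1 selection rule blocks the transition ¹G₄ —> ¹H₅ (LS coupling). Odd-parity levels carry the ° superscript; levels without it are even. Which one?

parity

ΔJ = 0, ±1 (not J=0↔0): J: 4 → 5, ΔJ = +1 — ✓.
ΔL = 0, ±1 (not L=0↔0): L: 4 → 5, ΔL = +1 — ✓.
ΔS = 0: S: 0 → 0 — ✓.
Parity must change: even → even — ✗.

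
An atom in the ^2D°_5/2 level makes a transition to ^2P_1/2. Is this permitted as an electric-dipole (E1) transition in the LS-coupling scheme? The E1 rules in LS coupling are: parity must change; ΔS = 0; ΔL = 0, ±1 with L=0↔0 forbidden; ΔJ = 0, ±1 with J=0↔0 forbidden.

Parity must change: odd → even — passes.
ΔS = 0: S: 1/2 → 1/2 — passes.
ΔL = 0, ±1 (not L=0↔0): L: 2 → 1, ΔL = -1 — passes.
ΔJ = 0, ±1 (not J=0↔0): J: 5/2 → 1/2, ΔJ = -2 — fails.
Rule(s) violated: ΔJ.

forbidden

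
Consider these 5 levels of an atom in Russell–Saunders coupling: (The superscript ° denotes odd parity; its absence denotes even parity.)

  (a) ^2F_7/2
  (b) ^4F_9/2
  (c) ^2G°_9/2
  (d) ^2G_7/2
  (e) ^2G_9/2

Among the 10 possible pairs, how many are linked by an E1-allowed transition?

3

(a)–(b): forbidden (parity, ΔS).
(a)–(c): allowed.
(a)–(d): forbidden (parity).
(a)–(e): forbidden (parity).
(b)–(c): forbidden (ΔS).
(b)–(d): forbidden (parity, ΔS).
(b)–(e): forbidden (parity, ΔS).
(c)–(d): allowed.
(c)–(e): allowed.
(d)–(e): forbidden (parity).
Allowed pairs: 3 of 10.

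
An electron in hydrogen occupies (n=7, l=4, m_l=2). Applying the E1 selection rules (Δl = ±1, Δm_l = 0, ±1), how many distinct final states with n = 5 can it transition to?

3

E1 requires Δl = ±1, so l_f ∈ {3, 5}; with 0 ≤ l_f ≤ n_f−1 = 4, the allowed l_f values are {3}.
For l_f = 3: m_f ∈ {m_i−1, m_i, m_i+1} ∩ [−3, 3] = {1, 2, 3} → 3 states.
Total: 3.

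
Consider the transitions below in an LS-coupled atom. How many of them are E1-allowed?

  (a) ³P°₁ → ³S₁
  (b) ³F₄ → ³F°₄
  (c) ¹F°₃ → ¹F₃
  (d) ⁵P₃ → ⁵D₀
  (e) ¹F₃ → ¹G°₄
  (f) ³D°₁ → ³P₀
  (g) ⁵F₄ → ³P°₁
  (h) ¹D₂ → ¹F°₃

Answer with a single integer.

(a) allowed
(b) allowed
(c) allowed
(d) forbidden (parity, ΔJ fail)
(e) allowed
(f) allowed
(g) forbidden (ΔS, ΔL, ΔJ fail)
(h) allowed
Total allowed: 6 of 8.

6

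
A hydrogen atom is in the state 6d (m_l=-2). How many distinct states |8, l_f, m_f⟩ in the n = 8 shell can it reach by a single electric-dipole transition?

E1 requires Δl = ±1, so l_f ∈ {1, 3}; with 0 ≤ l_f ≤ n_f−1 = 7, the allowed l_f values are {1, 3}.
For l_f = 1: m_f ∈ {m_i−1, m_i, m_i+1} ∩ [−1, 1] = {-1} → 1 state.
For l_f = 3: m_f ∈ {m_i−1, m_i, m_i+1} ∩ [−3, 3] = {-3, -2, -1} → 3 states.
Total: 4.

4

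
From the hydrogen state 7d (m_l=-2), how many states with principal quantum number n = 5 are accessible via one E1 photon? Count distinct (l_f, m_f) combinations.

4

E1 requires Δl = ±1, so l_f ∈ {1, 3}; with 0 ≤ l_f ≤ n_f−1 = 4, the allowed l_f values are {1, 3}.
For l_f = 1: m_f ∈ {m_i−1, m_i, m_i+1} ∩ [−1, 1] = {-1} → 1 state.
For l_f = 3: m_f ∈ {m_i−1, m_i, m_i+1} ∩ [−3, 3] = {-3, -2, -1} → 3 states.
Total: 4.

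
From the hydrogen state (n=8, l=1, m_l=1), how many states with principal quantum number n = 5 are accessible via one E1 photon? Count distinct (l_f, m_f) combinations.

4

E1 requires Δl = ±1, so l_f ∈ {0, 2}; with 0 ≤ l_f ≤ n_f−1 = 4, the allowed l_f values are {0, 2}.
For l_f = 0: m_f ∈ {m_i−1, m_i, m_i+1} ∩ [−0, 0] = {0} → 1 state.
For l_f = 2: m_f ∈ {m_i−1, m_i, m_i+1} ∩ [−2, 2] = {0, 1, 2} → 3 states.
Total: 4.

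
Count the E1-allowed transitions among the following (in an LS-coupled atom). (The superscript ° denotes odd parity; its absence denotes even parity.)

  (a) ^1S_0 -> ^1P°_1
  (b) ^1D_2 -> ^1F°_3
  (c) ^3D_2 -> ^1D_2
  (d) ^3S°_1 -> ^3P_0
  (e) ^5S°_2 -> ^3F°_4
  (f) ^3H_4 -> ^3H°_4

4

(a) allowed
(b) allowed
(c) forbidden (parity, ΔS fail)
(d) allowed
(e) forbidden (parity, ΔS, ΔL, ΔJ fail)
(f) allowed
Total allowed: 4 of 6.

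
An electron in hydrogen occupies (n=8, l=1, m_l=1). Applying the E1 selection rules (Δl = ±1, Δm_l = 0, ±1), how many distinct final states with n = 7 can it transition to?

4

E1 requires Δl = ±1, so l_f ∈ {0, 2}; with 0 ≤ l_f ≤ n_f−1 = 6, the allowed l_f values are {0, 2}.
For l_f = 0: m_f ∈ {m_i−1, m_i, m_i+1} ∩ [−0, 0] = {0} → 1 state.
For l_f = 2: m_f ∈ {m_i−1, m_i, m_i+1} ∩ [−2, 2] = {0, 1, 2} → 3 states.
Total: 4.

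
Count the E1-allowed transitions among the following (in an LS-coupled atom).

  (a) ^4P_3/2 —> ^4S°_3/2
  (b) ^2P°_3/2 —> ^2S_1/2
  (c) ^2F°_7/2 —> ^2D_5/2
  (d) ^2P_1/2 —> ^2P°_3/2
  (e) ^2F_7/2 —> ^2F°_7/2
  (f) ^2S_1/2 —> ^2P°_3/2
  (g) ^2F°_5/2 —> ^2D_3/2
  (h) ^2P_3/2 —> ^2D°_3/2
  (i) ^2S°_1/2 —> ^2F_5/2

(a) allowed
(b) allowed
(c) allowed
(d) allowed
(e) allowed
(f) allowed
(g) allowed
(h) allowed
(i) forbidden (ΔL, ΔJ fail)
Total allowed: 8 of 9.

8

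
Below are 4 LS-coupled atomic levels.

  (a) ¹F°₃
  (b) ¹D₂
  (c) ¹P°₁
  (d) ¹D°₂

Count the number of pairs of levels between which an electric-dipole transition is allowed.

(a)–(b): allowed.
(a)–(c): forbidden (parity, ΔL, ΔJ).
(a)–(d): forbidden (parity).
(b)–(c): allowed.
(b)–(d): allowed.
(c)–(d): forbidden (parity).
Allowed pairs: 3 of 6.

3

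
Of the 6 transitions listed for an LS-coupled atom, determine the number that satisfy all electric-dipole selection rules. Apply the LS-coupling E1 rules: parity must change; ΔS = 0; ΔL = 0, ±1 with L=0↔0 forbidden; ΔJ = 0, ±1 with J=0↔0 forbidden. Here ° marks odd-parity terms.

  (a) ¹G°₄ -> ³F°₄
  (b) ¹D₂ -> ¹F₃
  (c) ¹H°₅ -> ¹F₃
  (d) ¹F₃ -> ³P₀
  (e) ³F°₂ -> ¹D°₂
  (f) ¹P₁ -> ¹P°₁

(a) forbidden (parity, ΔS fail)
(b) forbidden (parity fails)
(c) forbidden (ΔL, ΔJ fail)
(d) forbidden (parity, ΔS, ΔL, ΔJ fail)
(e) forbidden (parity, ΔS fail)
(f) allowed
Total allowed: 1 of 6.

1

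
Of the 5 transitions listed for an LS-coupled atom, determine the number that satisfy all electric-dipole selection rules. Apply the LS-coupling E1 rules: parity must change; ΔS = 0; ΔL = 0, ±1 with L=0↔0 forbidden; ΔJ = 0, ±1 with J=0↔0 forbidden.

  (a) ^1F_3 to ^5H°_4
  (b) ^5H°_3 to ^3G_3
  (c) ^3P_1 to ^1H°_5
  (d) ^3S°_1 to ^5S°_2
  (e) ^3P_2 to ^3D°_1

(a) forbidden (ΔS, ΔL fail)
(b) forbidden (ΔS fails)
(c) forbidden (ΔS, ΔL, ΔJ fail)
(d) forbidden (parity, ΔS, ΔL fail)
(e) allowed
Total allowed: 1 of 5.

1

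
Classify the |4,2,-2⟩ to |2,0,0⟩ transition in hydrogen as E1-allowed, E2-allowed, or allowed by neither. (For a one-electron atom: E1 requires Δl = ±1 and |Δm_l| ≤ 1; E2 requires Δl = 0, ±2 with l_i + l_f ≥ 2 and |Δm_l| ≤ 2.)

E2

Δl = 0 − 2 = -2; l_i + l_f = 2.
Δm_l = +2.
E1 (Δl = ±1, |Δm_l| ≤ 1): not satisfied.
E2 (Δl = 0,±2, l_i+l_f ≥ 2, |Δm_l| ≤ 2): satisfied.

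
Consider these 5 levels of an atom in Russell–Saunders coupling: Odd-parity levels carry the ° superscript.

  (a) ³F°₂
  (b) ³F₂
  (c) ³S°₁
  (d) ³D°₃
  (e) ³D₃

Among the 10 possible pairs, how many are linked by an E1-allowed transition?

4

(a)–(b): allowed.
(a)–(c): forbidden (parity, ΔL).
(a)–(d): forbidden (parity).
(a)–(e): allowed.
(b)–(c): forbidden (ΔL).
(b)–(d): allowed.
(b)–(e): forbidden (parity).
(c)–(d): forbidden (parity, ΔL, ΔJ).
(c)–(e): forbidden (ΔL, ΔJ).
(d)–(e): allowed.
Allowed pairs: 4 of 10.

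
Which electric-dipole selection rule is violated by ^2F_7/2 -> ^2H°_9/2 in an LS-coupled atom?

the ΔL = 0, ±1 rule

Reading off the term symbols: S 1/2→1/2, L 3→5, J 7/2→9/2, parity even→odd.
Parity must change: even → odd — passes.
ΔS = 0: S: 1/2 → 1/2 — passes.
ΔL = 0, ±1 (not L=0↔0): L: 3 → 5, ΔL = +2 — fails.
ΔJ = 0, ±1 (not J=0↔0): J: 7/2 → 9/2, ΔJ = +1 — passes.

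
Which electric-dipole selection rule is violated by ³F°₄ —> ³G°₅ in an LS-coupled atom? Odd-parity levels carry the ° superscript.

Parity must change: odd → odd — ✗.
ΔS = 0: S: 1 → 1 — ✓.
ΔL = 0, ±1 (not L=0↔0): L: 3 → 4, ΔL = +1 — ✓.
ΔJ = 0, ±1 (not J=0↔0): J: 4 → 5, ΔJ = +1 — ✓.

parity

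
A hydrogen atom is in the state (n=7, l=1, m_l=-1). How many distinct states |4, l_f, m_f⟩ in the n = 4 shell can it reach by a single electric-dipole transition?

E1 requires Δl = ±1, so l_f ∈ {0, 2}; with 0 ≤ l_f ≤ n_f−1 = 3, the allowed l_f values are {0, 2}.
For l_f = 0: m_f ∈ {m_i−1, m_i, m_i+1} ∩ [−0, 0] = {0} → 1 state.
For l_f = 2: m_f ∈ {m_i−1, m_i, m_i+1} ∩ [−2, 2] = {-2, -1, 0} → 3 states.
Total: 4.

4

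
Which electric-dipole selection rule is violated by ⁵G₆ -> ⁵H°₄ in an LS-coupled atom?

Reading off the term symbols: S 2→2, L 4→5, J 6→4, parity even→odd.
ΔL = 0, ±1 (not L=0↔0): L: 4 → 5, ΔL = +1 — ✓.
ΔJ = 0, ±1 (not J=0↔0): J: 6 → 4, ΔJ = -2 — ✗.
ΔS = 0: S: 2 → 2 — ✓.
Parity must change: even → odd — ✓.

the ΔJ = 0, ±1 rule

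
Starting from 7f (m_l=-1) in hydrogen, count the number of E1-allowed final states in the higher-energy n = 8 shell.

E1 requires Δl = ±1, so l_f ∈ {2, 4}; with 0 ≤ l_f ≤ n_f−1 = 7, the allowed l_f values are {2, 4}.
For l_f = 2: m_f ∈ {m_i−1, m_i, m_i+1} ∩ [−2, 2] = {-2, -1, 0} → 3 states.
For l_f = 4: m_f ∈ {m_i−1, m_i, m_i+1} ∩ [−4, 4] = {-2, -1, 0} → 3 states.
Total: 6.

6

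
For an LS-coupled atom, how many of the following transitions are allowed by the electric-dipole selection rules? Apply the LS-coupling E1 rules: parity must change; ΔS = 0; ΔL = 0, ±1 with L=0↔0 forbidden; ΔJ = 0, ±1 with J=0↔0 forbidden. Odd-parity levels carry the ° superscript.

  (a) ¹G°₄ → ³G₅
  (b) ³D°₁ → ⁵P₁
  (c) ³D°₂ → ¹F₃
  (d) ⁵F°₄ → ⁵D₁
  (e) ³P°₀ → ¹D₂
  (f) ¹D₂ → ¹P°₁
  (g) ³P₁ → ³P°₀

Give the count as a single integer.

2

(a) forbidden (ΔS fails)
(b) forbidden (ΔS fails)
(c) forbidden (ΔS fails)
(d) forbidden (ΔJ fails)
(e) forbidden (ΔS, ΔJ fail)
(f) allowed
(g) allowed
Total allowed: 2 of 7.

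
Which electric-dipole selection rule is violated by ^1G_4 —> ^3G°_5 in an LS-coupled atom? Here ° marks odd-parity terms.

Parity must change: even → odd — satisfied.
ΔS = 0: S: 0 → 1 — violated.
ΔL = 0, ±1 (not L=0↔0): L: 4 → 4, ΔL = +0 — satisfied.
ΔJ = 0, ±1 (not J=0↔0): J: 4 → 5, ΔJ = +1 — satisfied.

the ΔS = 0 rule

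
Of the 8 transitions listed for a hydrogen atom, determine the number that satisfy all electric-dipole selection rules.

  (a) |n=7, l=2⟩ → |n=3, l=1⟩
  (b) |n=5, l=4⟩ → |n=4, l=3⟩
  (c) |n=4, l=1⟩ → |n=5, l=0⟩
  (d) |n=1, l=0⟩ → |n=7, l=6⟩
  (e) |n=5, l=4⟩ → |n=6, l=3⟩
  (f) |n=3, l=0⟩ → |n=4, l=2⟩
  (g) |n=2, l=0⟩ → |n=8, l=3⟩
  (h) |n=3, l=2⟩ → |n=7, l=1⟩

(a) allowed
(b) allowed
(c) allowed
(d) forbidden — Δl = +6 (E1 requires Δl = ±1)
(e) allowed
(f) forbidden — Δl = +2 (E1 requires Δl = ±1)
(g) forbidden — Δl = +3 (E1 requires Δl = ±1)
(h) allowed
Total allowed: 5 of 8.

5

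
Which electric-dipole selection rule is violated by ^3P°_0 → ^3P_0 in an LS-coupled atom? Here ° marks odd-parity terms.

Parity must change: odd → even — satisfied.
ΔS = 0: S: 1 → 1 — satisfied.
ΔL = 0, ±1 (not L=0↔0): L: 1 → 1, ΔL = +0 — satisfied.
ΔJ = 0, ±1 (not J=0↔0): J: 0 → 0, ΔJ = +0 — violated.

the J=0 ↔ J=0 exclusion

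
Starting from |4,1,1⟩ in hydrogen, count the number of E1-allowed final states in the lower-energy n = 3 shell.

E1 requires Δl = ±1, so l_f ∈ {0, 2}; with 0 ≤ l_f ≤ n_f−1 = 2, the allowed l_f values are {0, 2}.
For l_f = 0: m_f ∈ {m_i−1, m_i, m_i+1} ∩ [−0, 0] = {0} → 1 state.
For l_f = 2: m_f ∈ {m_i−1, m_i, m_i+1} ∩ [−2, 2] = {0, 1, 2} → 3 states.
Total: 4.

4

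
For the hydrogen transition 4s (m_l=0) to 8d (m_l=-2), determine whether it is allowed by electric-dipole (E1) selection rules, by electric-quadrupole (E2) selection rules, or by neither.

Δl = 2 − 0 = +2; l_i + l_f = 2.
Δm_l = -2.
E1 (Δl = ±1, |Δm_l| ≤ 1): not satisfied.
E2 (Δl = 0,±2, l_i+l_f ≥ 2, |Δm_l| ≤ 2): satisfied.

E2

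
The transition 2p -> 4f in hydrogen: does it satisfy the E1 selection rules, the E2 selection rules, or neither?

E2

Δl = 3 − 1 = +2; l_i + l_f = 4.
E1 (Δl = ±1): not satisfied.
E2 (Δl = 0,±2, l_i+l_f ≥ 2): satisfied.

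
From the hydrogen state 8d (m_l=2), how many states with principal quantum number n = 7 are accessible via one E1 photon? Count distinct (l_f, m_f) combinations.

E1 requires Δl = ±1, so l_f ∈ {1, 3}; with 0 ≤ l_f ≤ n_f−1 = 6, the allowed l_f values are {1, 3}.
For l_f = 1: m_f ∈ {m_i−1, m_i, m_i+1} ∩ [−1, 1] = {1} → 1 state.
For l_f = 3: m_f ∈ {m_i−1, m_i, m_i+1} ∩ [−3, 3] = {1, 2, 3} → 3 states.
Total: 4.

4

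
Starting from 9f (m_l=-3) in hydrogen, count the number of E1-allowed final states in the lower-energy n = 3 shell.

1

E1 requires Δl = ±1, so l_f ∈ {2, 4}; with 0 ≤ l_f ≤ n_f−1 = 2, the allowed l_f values are {2}.
For l_f = 2: m_f ∈ {m_i−1, m_i, m_i+1} ∩ [−2, 2] = {-2} → 1 state.
Total: 1.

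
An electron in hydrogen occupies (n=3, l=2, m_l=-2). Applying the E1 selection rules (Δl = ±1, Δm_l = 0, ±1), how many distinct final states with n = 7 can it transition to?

4

E1 requires Δl = ±1, so l_f ∈ {1, 3}; with 0 ≤ l_f ≤ n_f−1 = 6, the allowed l_f values are {1, 3}.
For l_f = 1: m_f ∈ {m_i−1, m_i, m_i+1} ∩ [−1, 1] = {-1} → 1 state.
For l_f = 3: m_f ∈ {m_i−1, m_i, m_i+1} ∩ [−3, 3] = {-3, -2, -1} → 3 states.
Total: 4.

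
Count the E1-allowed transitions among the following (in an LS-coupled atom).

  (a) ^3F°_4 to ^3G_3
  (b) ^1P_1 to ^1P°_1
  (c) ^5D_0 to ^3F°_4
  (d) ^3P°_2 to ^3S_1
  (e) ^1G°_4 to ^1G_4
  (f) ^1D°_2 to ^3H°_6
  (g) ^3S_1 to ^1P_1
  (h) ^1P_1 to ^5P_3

(a) allowed
(b) allowed
(c) forbidden (ΔS, ΔJ fail)
(d) allowed
(e) allowed
(f) forbidden (parity, ΔS, ΔL, ΔJ fail)
(g) forbidden (parity, ΔS fail)
(h) forbidden (parity, ΔS, ΔJ fail)
Total allowed: 4 of 8.

4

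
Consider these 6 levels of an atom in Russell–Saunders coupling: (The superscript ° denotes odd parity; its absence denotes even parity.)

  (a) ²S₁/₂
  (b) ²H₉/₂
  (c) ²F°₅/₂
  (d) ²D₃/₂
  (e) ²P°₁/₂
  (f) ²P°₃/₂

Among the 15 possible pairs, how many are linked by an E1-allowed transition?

5

(a)–(b): forbidden (parity, ΔL, ΔJ).
(a)–(c): forbidden (ΔL, ΔJ).
(a)–(d): forbidden (parity, ΔL).
(a)–(e): allowed.
(a)–(f): allowed.
(b)–(c): forbidden (ΔL, ΔJ).
(b)–(d): forbidden (parity, ΔL, ΔJ).
(b)–(e): forbidden (ΔL, ΔJ).
(b)–(f): forbidden (ΔL, ΔJ).
(c)–(d): allowed.
(c)–(e): forbidden (parity, ΔL, ΔJ).
(c)–(f): forbidden (parity, ΔL).
(d)–(e): allowed.
(d)–(f): allowed.
(e)–(f): forbidden (parity).
Allowed pairs: 5 of 15.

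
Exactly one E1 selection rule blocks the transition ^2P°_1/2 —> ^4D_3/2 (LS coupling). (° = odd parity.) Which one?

the ΔS = 0 rule

Initial level: S=1/2, L=1, J=1/2, parity odd. Final level: S=3/2, L=2, J=3/2, parity even.
Parity must change: odd → even — satisfied.
ΔS = 0: S: 1/2 → 3/2 — violated.
ΔL = 0, ±1 (not L=0↔0): L: 1 → 2, ΔL = +1 — satisfied.
ΔJ = 0, ±1 (not J=0↔0): J: 1/2 → 3/2, ΔJ = +1 — satisfied.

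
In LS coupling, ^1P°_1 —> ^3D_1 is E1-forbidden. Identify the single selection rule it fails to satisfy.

Parity must change: odd → even — satisfied.
ΔS = 0: S: 0 → 1 — violated.
ΔL = 0, ±1 (not L=0↔0): L: 1 → 2, ΔL = +1 — satisfied.
ΔJ = 0, ±1 (not J=0↔0): J: 1 → 1, ΔJ = +0 — satisfied.

the ΔS = 0 rule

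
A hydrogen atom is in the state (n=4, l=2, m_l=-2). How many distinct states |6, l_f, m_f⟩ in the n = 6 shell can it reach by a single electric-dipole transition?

E1 requires Δl = ±1, so l_f ∈ {1, 3}; with 0 ≤ l_f ≤ n_f−1 = 5, the allowed l_f values are {1, 3}.
For l_f = 1: m_f ∈ {m_i−1, m_i, m_i+1} ∩ [−1, 1] = {-1} → 1 state.
For l_f = 3: m_f ∈ {m_i−1, m_i, m_i+1} ∩ [−3, 3] = {-3, -2, -1} → 3 states.
Total: 4.

4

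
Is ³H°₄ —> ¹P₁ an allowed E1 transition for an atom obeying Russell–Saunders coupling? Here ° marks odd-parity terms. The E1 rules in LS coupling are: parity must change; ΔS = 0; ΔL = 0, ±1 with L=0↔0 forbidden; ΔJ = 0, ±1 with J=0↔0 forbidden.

forbidden

Reading off the term symbols: S 1→0, L 5→1, J 4→1, parity odd→even.
Parity must change: odd → even — ok.
ΔS = 0: S: 1 → 0 — fails.
ΔJ = 0, ±1 (not J=0↔0): J: 4 → 1, ΔJ = -3 — fails.
ΔL = 0, ±1 (not L=0↔0): L: 5 → 1, ΔL = -4 — fails.
Rule(s) violated: ΔS, ΔL, ΔJ.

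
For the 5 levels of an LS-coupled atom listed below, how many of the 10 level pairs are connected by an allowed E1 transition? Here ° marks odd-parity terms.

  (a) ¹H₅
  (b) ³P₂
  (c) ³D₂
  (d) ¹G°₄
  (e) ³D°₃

(a)–(b): forbidden (parity, ΔS, ΔL, ΔJ).
(a)–(c): forbidden (parity, ΔS, ΔL, ΔJ).
(a)–(d): allowed.
(a)–(e): forbidden (ΔS, ΔL, ΔJ).
(b)–(c): forbidden (parity).
(b)–(d): forbidden (ΔS, ΔL, ΔJ).
(b)–(e): allowed.
(c)–(d): forbidden (ΔS, ΔL, ΔJ).
(c)–(e): allowed.
(d)–(e): forbidden (parity, ΔS, ΔL).
Allowed pairs: 3 of 10.

3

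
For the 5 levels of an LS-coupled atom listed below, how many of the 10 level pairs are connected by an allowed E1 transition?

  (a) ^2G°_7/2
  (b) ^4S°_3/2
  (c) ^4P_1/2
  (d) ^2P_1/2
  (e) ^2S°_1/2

(a)–(b): forbidden (parity, ΔS, ΔL, ΔJ).
(a)–(c): forbidden (ΔS, ΔL, ΔJ).
(a)–(d): forbidden (ΔL, ΔJ).
(a)–(e): forbidden (parity, ΔL, ΔJ).
(b)–(c): allowed.
(b)–(d): forbidden (ΔS).
(b)–(e): forbidden (parity, ΔS, ΔL).
(c)–(d): forbidden (parity, ΔS).
(c)–(e): forbidden (ΔS).
(d)–(e): allowed.
Allowed pairs: 2 of 10.

2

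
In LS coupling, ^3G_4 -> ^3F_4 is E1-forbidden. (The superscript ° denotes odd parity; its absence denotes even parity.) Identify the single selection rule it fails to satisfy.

parity

Parity must change: even → even — ✗.
ΔS = 0: S: 1 → 1 — ✓.
ΔL = 0, ±1 (not L=0↔0): L: 4 → 3, ΔL = -1 — ✓.
ΔJ = 0, ±1 (not J=0↔0): J: 4 → 4, ΔJ = +0 — ✓.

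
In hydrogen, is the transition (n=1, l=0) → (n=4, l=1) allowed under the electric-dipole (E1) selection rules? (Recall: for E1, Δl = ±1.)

Δl = 1 − 0 = +1; the E1 rule Δl = ±1 is passes.
All E1 selection rules are satisfied.

allowed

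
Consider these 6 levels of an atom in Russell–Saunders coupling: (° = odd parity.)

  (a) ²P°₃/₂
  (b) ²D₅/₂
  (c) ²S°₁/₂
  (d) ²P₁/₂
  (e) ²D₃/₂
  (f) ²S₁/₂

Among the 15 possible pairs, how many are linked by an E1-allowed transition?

(a)–(b): allowed.
(a)–(c): forbidden (parity).
(a)–(d): allowed.
(a)–(e): allowed.
(a)–(f): allowed.
(b)–(c): forbidden (ΔL, ΔJ).
(b)–(d): forbidden (parity, ΔJ).
(b)–(e): forbidden (parity).
(b)–(f): forbidden (parity, ΔL, ΔJ).
(c)–(d): allowed.
(c)–(e): forbidden (ΔL).
(c)–(f): forbidden (ΔL).
(d)–(e): forbidden (parity).
(d)–(f): forbidden (parity).
(e)–(f): forbidden (parity, ΔL).
Allowed pairs: 5 of 15.

5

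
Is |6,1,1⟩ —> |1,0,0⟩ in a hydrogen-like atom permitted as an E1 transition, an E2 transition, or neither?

E1

Δl = 0 − 1 = -1; l_i + l_f = 1.
Δm_l = -1.
E1 (Δl = ±1, |Δm_l| ≤ 1): satisfied.
E2 (Δl = 0,±2, l_i+l_f ≥ 2, |Δm_l| ≤ 2): not satisfied.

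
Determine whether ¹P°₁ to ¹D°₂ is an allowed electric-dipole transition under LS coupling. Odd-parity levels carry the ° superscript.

forbidden

Initial level: S=0, L=1, J=1, parity odd. Final level: S=0, L=2, J=2, parity odd.
ΔJ = 0, ±1 (not J=0↔0): J: 1 → 2, ΔJ = +1 — ok.
ΔL = 0, ±1 (not L=0↔0): L: 1 → 2, ΔL = +1 — ok.
ΔS = 0: S: 0 → 0 — ok.
Parity must change: odd → odd — fails.
Rule(s) violated: parity.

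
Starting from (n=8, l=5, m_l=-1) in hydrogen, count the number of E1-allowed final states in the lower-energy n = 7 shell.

E1 requires Δl = ±1, so l_f ∈ {4, 6}; with 0 ≤ l_f ≤ n_f−1 = 6, the allowed l_f values are {4, 6}.
For l_f = 4: m_f ∈ {m_i−1, m_i, m_i+1} ∩ [−4, 4] = {-2, -1, 0} → 3 states.
For l_f = 6: m_f ∈ {m_i−1, m_i, m_i+1} ∩ [−6, 6] = {-2, -1, 0} → 3 states.
Total: 6.

6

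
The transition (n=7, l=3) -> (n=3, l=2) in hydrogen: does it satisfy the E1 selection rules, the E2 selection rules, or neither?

E1

Δl = 2 − 3 = -1; l_i + l_f = 5.
E1 (Δl = ±1): satisfied.
E2 (Δl = 0,±2, l_i+l_f ≥ 2): not satisfied.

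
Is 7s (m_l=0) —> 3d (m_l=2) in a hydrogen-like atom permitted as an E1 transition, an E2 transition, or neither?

E2

Δl = 2 − 0 = +2; l_i + l_f = 2.
Δm_l = +2.
E1 (Δl = ±1, |Δm_l| ≤ 1): not satisfied.
E2 (Δl = 0,±2, l_i+l_f ≥ 2, |Δm_l| ≤ 2): satisfied.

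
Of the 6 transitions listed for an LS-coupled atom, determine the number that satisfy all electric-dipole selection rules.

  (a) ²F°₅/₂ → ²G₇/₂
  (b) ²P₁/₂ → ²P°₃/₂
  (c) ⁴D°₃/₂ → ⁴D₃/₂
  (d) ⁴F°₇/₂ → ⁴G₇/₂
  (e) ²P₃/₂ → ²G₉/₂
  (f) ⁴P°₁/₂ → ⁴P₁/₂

(a) allowed
(b) allowed
(c) allowed
(d) allowed
(e) forbidden (parity, ΔL, ΔJ fail)
(f) allowed
Total allowed: 5 of 6.

5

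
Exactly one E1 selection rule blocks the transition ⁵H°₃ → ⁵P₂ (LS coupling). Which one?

the ΔL = 0, ±1 rule

Parity must change: odd → even — passes.
ΔS = 0: S: 2 → 2 — passes.
ΔL = 0, ±1 (not L=0↔0): L: 5 → 1, ΔL = -4 — fails.
ΔJ = 0, ±1 (not J=0↔0): J: 3 → 2, ΔJ = -1 — passes.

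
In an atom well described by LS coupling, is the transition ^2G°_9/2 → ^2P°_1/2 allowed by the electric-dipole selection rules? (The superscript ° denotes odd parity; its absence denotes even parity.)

forbidden

Reading off the term symbols: S 1/2→1/2, L 4→1, J 9/2→1/2, parity odd→odd.
Parity must change: odd → odd — fails.
ΔS = 0: S: 1/2 → 1/2 — ok.
ΔL = 0, ±1 (not L=0↔0): L: 4 → 1, ΔL = -3 — fails.
ΔJ = 0, ±1 (not J=0↔0): J: 9/2 → 1/2, ΔJ = -4 — fails.
Rule(s) violated: parity, ΔL, ΔJ.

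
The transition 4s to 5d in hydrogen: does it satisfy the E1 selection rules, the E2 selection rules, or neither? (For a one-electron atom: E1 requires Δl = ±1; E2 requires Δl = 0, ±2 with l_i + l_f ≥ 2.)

Δl = 2 − 0 = +2; l_i + l_f = 2.
E1 (Δl = ±1): not satisfied.
E2 (Δl = 0,±2, l_i+l_f ≥ 2): satisfied.

E2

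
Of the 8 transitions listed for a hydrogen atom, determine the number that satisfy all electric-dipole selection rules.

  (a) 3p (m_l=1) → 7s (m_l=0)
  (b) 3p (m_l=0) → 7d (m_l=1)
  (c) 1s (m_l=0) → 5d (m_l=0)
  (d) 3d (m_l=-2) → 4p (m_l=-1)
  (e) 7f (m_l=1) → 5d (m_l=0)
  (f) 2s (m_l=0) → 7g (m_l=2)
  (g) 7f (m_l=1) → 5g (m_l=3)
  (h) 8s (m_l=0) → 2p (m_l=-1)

(a) allowed
(b) allowed
(c) forbidden — Δl = +2 (E1 requires Δl = ±1)
(d) allowed
(e) allowed
(f) forbidden — Δl = +4 (E1 requires Δl = ±1); Δm_l = +2 (E1 requires Δm_l = 0, ±1)
(g) forbidden — Δm_l = +2 (E1 requires Δm_l = 0, ±1)
(h) allowed
Total allowed: 5 of 8.

5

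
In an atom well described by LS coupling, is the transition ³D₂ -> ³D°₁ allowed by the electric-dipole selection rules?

allowed

Reading off the term symbols: S 1→1, L 2→2, J 2→1, parity even→odd.
ΔS = 0: S: 1 → 1 — satisfied.
ΔJ = 0, ±1 (not J=0↔0): J: 2 → 1, ΔJ = -1 — satisfied.
Parity must change: even → odd — satisfied.
ΔL = 0, ±1 (not L=0↔0): L: 2 → 2, ΔL = +0 — satisfied.
All four E1 rules are satisfied.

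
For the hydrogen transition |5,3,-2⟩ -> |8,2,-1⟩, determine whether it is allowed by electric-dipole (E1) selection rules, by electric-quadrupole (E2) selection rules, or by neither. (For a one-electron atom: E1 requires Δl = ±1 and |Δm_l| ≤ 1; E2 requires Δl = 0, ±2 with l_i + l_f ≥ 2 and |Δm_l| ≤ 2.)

Δl = 2 − 3 = -1; l_i + l_f = 5.
Δm_l = +1.
E1 (Δl = ±1, |Δm_l| ≤ 1): satisfied.
E2 (Δl = 0,±2, l_i+l_f ≥ 2, |Δm_l| ≤ 2): not satisfied.

E1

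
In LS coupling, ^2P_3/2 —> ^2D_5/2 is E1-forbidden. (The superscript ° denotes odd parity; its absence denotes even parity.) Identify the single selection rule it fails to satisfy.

parity

Initial level: S=1/2, L=1, J=3/2, parity even. Final level: S=1/2, L=2, J=5/2, parity even.
Parity must change: even → even — ✗.
ΔL = 0, ±1 (not L=0↔0): L: 1 → 2, ΔL = +1 — ✓.
ΔS = 0: S: 1/2 → 1/2 — ✓.
ΔJ = 0, ±1 (not J=0↔0): J: 3/2 → 5/2, ΔJ = +1 — ✓.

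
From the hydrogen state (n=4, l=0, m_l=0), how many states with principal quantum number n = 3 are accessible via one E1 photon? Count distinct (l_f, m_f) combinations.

E1 requires Δl = ±1, so l_f ∈ {-1, 1}; with 0 ≤ l_f ≤ n_f−1 = 2, the allowed l_f values are {1}.
For l_f = 1: m_f ∈ {m_i−1, m_i, m_i+1} ∩ [−1, 1] = {-1, 0, 1} → 3 states.
Total: 3.

3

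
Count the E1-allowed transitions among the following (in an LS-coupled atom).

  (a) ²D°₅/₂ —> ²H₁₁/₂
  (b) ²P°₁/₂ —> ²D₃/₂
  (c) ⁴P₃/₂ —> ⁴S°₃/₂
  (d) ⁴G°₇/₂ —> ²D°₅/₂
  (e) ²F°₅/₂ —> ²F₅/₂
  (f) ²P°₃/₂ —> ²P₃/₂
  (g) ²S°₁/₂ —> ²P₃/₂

5

(a) forbidden (ΔL, ΔJ fail)
(b) allowed
(c) allowed
(d) forbidden (parity, ΔS, ΔL fail)
(e) allowed
(f) allowed
(g) allowed
Total allowed: 5 of 7.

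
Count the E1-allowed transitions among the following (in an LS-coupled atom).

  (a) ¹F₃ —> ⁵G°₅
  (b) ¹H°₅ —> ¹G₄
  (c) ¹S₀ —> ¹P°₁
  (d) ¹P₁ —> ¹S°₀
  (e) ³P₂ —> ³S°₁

(a) forbidden (ΔS, ΔJ fail)
(b) allowed
(c) allowed
(d) allowed
(e) allowed
Total allowed: 4 of 5.

4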